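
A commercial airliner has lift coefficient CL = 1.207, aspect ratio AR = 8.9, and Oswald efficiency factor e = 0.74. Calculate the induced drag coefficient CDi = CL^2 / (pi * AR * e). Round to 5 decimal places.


Step 1: CL^2 = 1.207^2 = 1.456849
Step 2: pi * AR * e = 3.14159 * 8.9 * 0.74 = 20.690529
Step 3: CDi = 1.456849 / 20.690529 = 0.07041

0.07041


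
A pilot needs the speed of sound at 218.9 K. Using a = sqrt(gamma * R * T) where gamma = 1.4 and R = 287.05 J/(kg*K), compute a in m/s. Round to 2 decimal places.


Step 1: gamma * R * T = 1.4 * 287.05 * 218.9 = 87969.343
Step 2: a = sqrt(87969.343) = 296.60 m/s

296.60


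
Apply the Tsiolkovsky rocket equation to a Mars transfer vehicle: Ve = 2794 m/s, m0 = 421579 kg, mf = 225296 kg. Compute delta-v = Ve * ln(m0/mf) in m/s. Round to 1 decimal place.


Step 1: Mass ratio m0/mf = 421579 / 225296 = 1.871223
Step 2: ln(1.871223) = 0.626592
Step 3: delta-v = 2794 * 0.626592 = 1750.7 m/s

1750.7


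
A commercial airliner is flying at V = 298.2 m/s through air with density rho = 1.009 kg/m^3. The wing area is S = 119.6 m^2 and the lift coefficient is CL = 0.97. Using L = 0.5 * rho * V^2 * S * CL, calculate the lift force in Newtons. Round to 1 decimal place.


Step 1: Calculate dynamic pressure q = 0.5 * 1.009 * 298.2^2 = 0.5 * 1.009 * 88923.24 = 44861.7746 Pa
Step 2: Multiply by wing area and lift coefficient: L = 44861.7746 * 119.6 * 0.97
Step 3: L = 5365468.2398 * 0.97 = 5204504.2 N

5204504.2


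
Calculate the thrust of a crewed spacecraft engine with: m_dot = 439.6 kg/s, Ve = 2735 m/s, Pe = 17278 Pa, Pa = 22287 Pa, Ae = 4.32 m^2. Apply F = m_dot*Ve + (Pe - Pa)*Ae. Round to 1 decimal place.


Step 1: Momentum thrust = m_dot * Ve = 439.6 * 2735 = 1202306.0 N
Step 2: Pressure thrust = (Pe - Pa) * Ae = (17278 - 22287) * 4.32 = -21638.88 N
Step 3: Total thrust F = 1202306.0 + -21638.88 = 1180667.1 N

1180667.1


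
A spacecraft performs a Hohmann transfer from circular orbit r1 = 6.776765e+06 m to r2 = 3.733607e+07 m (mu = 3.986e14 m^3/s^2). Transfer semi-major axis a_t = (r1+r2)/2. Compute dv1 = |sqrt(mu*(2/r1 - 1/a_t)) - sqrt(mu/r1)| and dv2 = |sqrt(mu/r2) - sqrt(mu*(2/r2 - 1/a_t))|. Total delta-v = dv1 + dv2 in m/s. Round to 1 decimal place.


Step 1: Transfer semi-major axis a_t = (6.776765e+06 + 3.733607e+07) / 2 = 2.205642e+07 m
Step 2: v1 (circular at r1) = sqrt(mu/r1) = 7669.33 m/s
Step 3: v_t1 = sqrt(mu*(2/r1 - 1/a_t)) = 9978.25 m/s
Step 4: dv1 = |9978.25 - 7669.33| = 2308.92 m/s
Step 5: v2 (circular at r2) = 3267.42 m/s, v_t2 = 1811.12 m/s
Step 6: dv2 = |3267.42 - 1811.12| = 1456.29 m/s
Step 7: Total delta-v = 2308.92 + 1456.29 = 3765.2 m/s

3765.2


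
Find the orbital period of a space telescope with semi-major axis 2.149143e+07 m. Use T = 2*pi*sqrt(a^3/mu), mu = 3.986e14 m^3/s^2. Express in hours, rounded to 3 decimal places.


Step 1: a^3 / mu = 9.926495e+21 / 3.986e14 = 2.490340e+07
Step 2: sqrt(2.490340e+07) = 4990.3307 s
Step 3: T = 2*pi * 4990.3307 = 31355.17 s
Step 4: T in hours = 31355.17 / 3600 = 8.710 hours

8.710


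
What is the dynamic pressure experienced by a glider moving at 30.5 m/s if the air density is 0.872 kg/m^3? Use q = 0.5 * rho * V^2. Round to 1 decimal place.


Step 1: V^2 = 30.5^2 = 930.25
Step 2: q = 0.5 * 0.872 * 930.25
Step 3: q = 405.6 Pa

405.6


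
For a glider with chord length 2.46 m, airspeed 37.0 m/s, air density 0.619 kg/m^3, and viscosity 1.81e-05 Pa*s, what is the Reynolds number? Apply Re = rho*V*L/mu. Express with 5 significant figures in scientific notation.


Step 1: Numerator = rho * V * L = 0.619 * 37.0 * 2.46 = 56.34138
Step 2: Re = 56.34138 / 1.81e-05
Step 3: Re = 3.1128e+06

3.1128e+06


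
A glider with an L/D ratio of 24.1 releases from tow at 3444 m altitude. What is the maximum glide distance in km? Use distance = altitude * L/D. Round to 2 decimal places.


Step 1: Glide distance = altitude * L/D = 3444 * 24.1 = 83000.4 m
Step 2: Convert to km: 83000.4 / 1000 = 83.00 km

83.00


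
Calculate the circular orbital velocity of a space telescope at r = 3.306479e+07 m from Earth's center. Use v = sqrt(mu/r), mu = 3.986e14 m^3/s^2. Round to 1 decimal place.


Step 1: mu / r = 3.986e14 / 3.306479e+07 = 12055119.6605
Step 2: v = sqrt(12055119.6605) = 3472.0 m/s

3472.0


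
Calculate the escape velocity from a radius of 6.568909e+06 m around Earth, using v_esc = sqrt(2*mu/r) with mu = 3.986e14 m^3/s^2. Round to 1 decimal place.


Step 1: 2*mu/r = 2 * 3.986e14 / 6.568909e+06 = 121359574.322
Step 2: v_esc = sqrt(121359574.322) = 11016.3 m/s

11016.3


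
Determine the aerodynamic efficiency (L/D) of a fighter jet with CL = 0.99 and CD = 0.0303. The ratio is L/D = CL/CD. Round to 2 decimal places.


Step 1: L/D = CL / CD = 0.99 / 0.0303
Step 2: L/D = 32.67

32.67


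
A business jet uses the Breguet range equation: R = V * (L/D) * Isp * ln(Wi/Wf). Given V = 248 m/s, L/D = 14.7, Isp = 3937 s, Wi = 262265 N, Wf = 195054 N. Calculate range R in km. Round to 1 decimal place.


Step 1: Coefficient = V * (L/D) * Isp = 248 * 14.7 * 3937 = 14352727.2 m
Step 2: Wi/Wf = 262265 / 195054 = 1.344576
Step 3: ln(1.344576) = 0.296079
Step 4: R = 14352727.2 * 0.296079 = 4249541.1 m = 4249.5 km

4249.5


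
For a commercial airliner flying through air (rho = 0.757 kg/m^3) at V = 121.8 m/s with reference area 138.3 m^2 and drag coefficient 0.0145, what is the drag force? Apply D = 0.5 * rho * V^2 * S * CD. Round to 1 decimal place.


Step 1: Dynamic pressure q = 0.5 * 0.757 * 121.8^2 = 5615.1383 Pa
Step 2: Drag D = q * S * CD = 5615.1383 * 138.3 * 0.0145
Step 3: D = 11260.3 N

11260.3


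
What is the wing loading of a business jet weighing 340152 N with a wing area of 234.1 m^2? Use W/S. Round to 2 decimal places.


Step 1: Wing loading = W / S = 340152 / 234.1
Step 2: Wing loading = 1453.02 N/m^2

1453.02


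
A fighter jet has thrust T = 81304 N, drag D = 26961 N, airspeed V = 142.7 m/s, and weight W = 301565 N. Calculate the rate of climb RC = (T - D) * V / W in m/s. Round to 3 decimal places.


Step 1: Excess thrust = T - D = 81304 - 26961 = 54343 N
Step 2: Excess power = 54343 * 142.7 = 7754746.1 W
Step 3: RC = 7754746.1 / 301565 = 25.715 m/s

25.715


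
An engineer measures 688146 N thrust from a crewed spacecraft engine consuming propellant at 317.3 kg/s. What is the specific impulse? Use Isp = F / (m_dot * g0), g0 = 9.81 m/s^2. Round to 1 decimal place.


Step 1: m_dot * g0 = 317.3 * 9.81 = 3112.71
Step 2: Isp = 688146 / 3112.71 = 221.1 s

221.1


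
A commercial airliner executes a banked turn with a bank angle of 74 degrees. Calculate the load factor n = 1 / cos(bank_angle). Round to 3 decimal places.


Step 1: Convert 74 degrees to radians = 1.291544
Step 2: cos(74 deg) = 0.275637
Step 3: n = 1 / 0.275637 = 3.628

3.628


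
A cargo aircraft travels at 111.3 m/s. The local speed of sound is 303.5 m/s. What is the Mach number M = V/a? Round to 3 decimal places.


Step 1: M = V / a = 111.3 / 303.5
Step 2: M = 0.367

0.367


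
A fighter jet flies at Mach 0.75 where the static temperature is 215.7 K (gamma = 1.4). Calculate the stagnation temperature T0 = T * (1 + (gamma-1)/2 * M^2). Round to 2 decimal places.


Step 1: (gamma-1)/2 = 0.2
Step 2: M^2 = 0.5625
Step 3: 1 + 0.2 * 0.5625 = 1.1125
Step 4: T0 = 215.7 * 1.1125 = 239.97 K

239.97


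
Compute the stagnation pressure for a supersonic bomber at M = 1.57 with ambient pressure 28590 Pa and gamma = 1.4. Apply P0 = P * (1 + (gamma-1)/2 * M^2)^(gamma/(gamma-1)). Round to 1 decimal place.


Step 1: (gamma-1)/2 * M^2 = 0.2 * 2.4649 = 0.49298
Step 2: 1 + 0.49298 = 1.49298
Step 3: Exponent gamma/(gamma-1) = 3.5
Step 4: P0 = 28590 * 1.49298^3.5 = 116252.7 Pa

116252.7


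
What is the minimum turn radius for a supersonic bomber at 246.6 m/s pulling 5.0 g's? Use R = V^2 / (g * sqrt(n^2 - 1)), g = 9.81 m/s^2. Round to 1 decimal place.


Step 1: V^2 = 246.6^2 = 60811.56
Step 2: n^2 - 1 = 5.0^2 - 1 = 24.0
Step 3: sqrt(24.0) = 4.898979
Step 4: R = 60811.56 / (9.81 * 4.898979) = 1265.4 m

1265.4


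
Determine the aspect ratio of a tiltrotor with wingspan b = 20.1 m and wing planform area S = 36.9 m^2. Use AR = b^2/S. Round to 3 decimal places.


Step 1: b^2 = 20.1^2 = 404.01
Step 2: AR = 404.01 / 36.9 = 10.949

10.949


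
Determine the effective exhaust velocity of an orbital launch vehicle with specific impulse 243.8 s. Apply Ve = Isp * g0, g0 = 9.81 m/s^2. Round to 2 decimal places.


Step 1: Ve = Isp * g0 = 243.8 * 9.81
Step 2: Ve = 2391.68 m/s

2391.68


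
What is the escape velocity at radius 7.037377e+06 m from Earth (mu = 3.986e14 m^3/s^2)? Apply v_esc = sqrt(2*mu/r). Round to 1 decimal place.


Step 1: 2*mu/r = 2 * 3.986e14 / 7.037377e+06 = 113280843.1323
Step 2: v_esc = sqrt(113280843.1323) = 10643.3 m/s

10643.3


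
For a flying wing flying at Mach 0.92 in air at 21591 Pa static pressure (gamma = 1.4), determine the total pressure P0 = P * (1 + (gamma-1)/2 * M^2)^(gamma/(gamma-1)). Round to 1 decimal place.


Step 1: (gamma-1)/2 * M^2 = 0.2 * 0.8464 = 0.16928
Step 2: 1 + 0.16928 = 1.16928
Step 3: Exponent gamma/(gamma-1) = 3.5
Step 4: P0 = 21591 * 1.16928^3.5 = 37323.9 Pa

37323.9


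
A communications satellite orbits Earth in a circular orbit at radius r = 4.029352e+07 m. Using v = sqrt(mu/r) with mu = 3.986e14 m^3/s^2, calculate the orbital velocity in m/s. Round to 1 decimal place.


Step 1: mu / r = 3.986e14 / 4.029352e+07 = 9892409.4991
Step 2: v = sqrt(9892409.4991) = 3145.2 m/s

3145.2


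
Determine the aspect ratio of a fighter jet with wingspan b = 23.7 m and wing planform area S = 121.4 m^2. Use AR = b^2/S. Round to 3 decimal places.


Step 1: b^2 = 23.7^2 = 561.69
Step 2: AR = 561.69 / 121.4 = 4.627

4.627


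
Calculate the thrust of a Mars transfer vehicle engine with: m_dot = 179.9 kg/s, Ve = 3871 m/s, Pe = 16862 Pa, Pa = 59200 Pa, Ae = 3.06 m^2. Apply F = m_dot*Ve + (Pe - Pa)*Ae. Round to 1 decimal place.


Step 1: Momentum thrust = m_dot * Ve = 179.9 * 3871 = 696392.9 N
Step 2: Pressure thrust = (Pe - Pa) * Ae = (16862 - 59200) * 3.06 = -129554.28 N
Step 3: Total thrust F = 696392.9 + -129554.28 = 566838.6 N

566838.6


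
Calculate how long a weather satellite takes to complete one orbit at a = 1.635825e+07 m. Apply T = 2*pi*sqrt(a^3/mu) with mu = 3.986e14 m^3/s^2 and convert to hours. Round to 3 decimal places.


Step 1: a^3 / mu = 4.377342e+21 / 3.986e14 = 1.098179e+07
Step 2: sqrt(1.098179e+07) = 3313.8788 s
Step 3: T = 2*pi * 3313.8788 = 20821.71 s
Step 4: T in hours = 20821.71 / 3600 = 5.784 hours

5.784


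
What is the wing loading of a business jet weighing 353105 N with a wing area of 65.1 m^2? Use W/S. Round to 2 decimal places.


Step 1: Wing loading = W / S = 353105 / 65.1
Step 2: Wing loading = 5424.04 N/m^2

5424.04


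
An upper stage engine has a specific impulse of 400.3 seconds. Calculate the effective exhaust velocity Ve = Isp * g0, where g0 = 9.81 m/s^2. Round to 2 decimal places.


Step 1: Ve = Isp * g0 = 400.3 * 9.81
Step 2: Ve = 3926.94 m/s

3926.94


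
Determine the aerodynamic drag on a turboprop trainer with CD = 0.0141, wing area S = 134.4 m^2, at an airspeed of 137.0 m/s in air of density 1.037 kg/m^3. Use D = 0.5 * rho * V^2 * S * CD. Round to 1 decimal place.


Step 1: Dynamic pressure q = 0.5 * 1.037 * 137.0^2 = 9731.7265 Pa
Step 2: Drag D = q * S * CD = 9731.7265 * 134.4 * 0.0141
Step 3: D = 18442.0 N

18442.0


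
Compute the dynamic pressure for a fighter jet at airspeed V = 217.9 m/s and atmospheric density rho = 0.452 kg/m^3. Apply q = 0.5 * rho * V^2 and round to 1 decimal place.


Step 1: V^2 = 217.9^2 = 47480.41
Step 2: q = 0.5 * 0.452 * 47480.41
Step 3: q = 10730.6 Pa

10730.6


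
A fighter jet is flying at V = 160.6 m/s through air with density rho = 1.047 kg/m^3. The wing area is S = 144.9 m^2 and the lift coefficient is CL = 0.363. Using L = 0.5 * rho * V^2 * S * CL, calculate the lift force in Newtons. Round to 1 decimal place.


Step 1: Calculate dynamic pressure q = 0.5 * 1.047 * 160.6^2 = 0.5 * 1.047 * 25792.36 = 13502.3005 Pa
Step 2: Multiply by wing area and lift coefficient: L = 13502.3005 * 144.9 * 0.363
Step 3: L = 1956483.3367 * 0.363 = 710203.5 N

710203.5


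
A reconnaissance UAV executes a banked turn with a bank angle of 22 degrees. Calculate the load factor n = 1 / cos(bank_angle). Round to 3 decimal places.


Step 1: Convert 22 degrees to radians = 0.383972
Step 2: cos(22 deg) = 0.927184
Step 3: n = 1 / 0.927184 = 1.079

1.079


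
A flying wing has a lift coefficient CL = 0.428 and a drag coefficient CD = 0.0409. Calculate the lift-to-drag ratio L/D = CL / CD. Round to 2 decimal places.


Step 1: L/D = CL / CD = 0.428 / 0.0409
Step 2: L/D = 10.46

10.46


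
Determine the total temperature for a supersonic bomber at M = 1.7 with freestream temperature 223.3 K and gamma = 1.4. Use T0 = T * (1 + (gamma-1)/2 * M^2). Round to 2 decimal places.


Step 1: (gamma-1)/2 = 0.2
Step 2: M^2 = 2.89
Step 3: 1 + 0.2 * 2.89 = 1.578
Step 4: T0 = 223.3 * 1.578 = 352.37 K

352.37


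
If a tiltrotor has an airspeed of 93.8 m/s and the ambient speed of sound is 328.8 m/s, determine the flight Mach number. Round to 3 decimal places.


Step 1: M = V / a = 93.8 / 328.8
Step 2: M = 0.285

0.285


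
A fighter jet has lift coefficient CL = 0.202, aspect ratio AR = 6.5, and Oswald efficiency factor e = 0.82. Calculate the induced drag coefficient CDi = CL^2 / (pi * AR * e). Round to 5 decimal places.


Step 1: CL^2 = 0.202^2 = 0.040804
Step 2: pi * AR * e = 3.14159 * 6.5 * 0.82 = 16.744689
Step 3: CDi = 0.040804 / 16.744689 = 0.00244

0.00244


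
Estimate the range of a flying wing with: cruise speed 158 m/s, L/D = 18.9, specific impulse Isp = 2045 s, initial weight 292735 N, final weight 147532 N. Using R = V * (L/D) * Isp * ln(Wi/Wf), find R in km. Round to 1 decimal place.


Step 1: Coefficient = V * (L/D) * Isp = 158 * 18.9 * 2045 = 6106779.0 m
Step 2: Wi/Wf = 292735 / 147532 = 1.984214
Step 3: ln(1.984214) = 0.685223
Step 4: R = 6106779.0 * 0.685223 = 4184503.4 m = 4184.5 km

4184.5


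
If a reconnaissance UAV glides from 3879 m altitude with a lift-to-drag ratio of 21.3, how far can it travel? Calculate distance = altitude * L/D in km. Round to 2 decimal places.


Step 1: Glide distance = altitude * L/D = 3879 * 21.3 = 82622.7 m
Step 2: Convert to km: 82622.7 / 1000 = 82.62 km

82.62


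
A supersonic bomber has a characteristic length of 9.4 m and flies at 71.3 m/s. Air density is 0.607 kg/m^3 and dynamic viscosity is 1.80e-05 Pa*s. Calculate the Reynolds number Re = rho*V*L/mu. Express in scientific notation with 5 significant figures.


Step 1: Numerator = rho * V * L = 0.607 * 71.3 * 9.4 = 406.82354
Step 2: Re = 406.82354 / 1.80e-05
Step 3: Re = 2.2601e+07

2.2601e+07


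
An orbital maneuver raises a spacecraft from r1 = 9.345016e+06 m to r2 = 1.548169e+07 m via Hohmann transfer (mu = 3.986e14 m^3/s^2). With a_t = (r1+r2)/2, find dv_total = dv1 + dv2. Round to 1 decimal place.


Step 1: Transfer semi-major axis a_t = (9.345016e+06 + 1.548169e+07) / 2 = 1.241335e+07 m
Step 2: v1 (circular at r1) = sqrt(mu/r1) = 6530.98 m/s
Step 3: v_t1 = sqrt(mu*(2/r1 - 1/a_t)) = 7293.62 m/s
Step 4: dv1 = |7293.62 - 6530.98| = 762.64 m/s
Step 5: v2 (circular at r2) = 5074.11 m/s, v_t2 = 4402.56 m/s
Step 6: dv2 = |5074.11 - 4402.56| = 671.55 m/s
Step 7: Total delta-v = 762.64 + 671.55 = 1434.2 m/s

1434.2


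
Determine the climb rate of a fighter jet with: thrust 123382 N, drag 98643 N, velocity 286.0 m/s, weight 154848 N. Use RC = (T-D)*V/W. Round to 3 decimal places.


Step 1: Excess thrust = T - D = 123382 - 98643 = 24739 N
Step 2: Excess power = 24739 * 286.0 = 7075354.0 W
Step 3: RC = 7075354.0 / 154848 = 45.692 m/s

45.692


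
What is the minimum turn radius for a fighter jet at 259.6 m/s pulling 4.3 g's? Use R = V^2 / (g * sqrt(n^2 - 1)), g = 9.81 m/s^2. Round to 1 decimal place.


Step 1: V^2 = 259.6^2 = 67392.16
Step 2: n^2 - 1 = 4.3^2 - 1 = 17.49
Step 3: sqrt(17.49) = 4.182105
Step 4: R = 67392.16 / (9.81 * 4.182105) = 1642.7 m

1642.7


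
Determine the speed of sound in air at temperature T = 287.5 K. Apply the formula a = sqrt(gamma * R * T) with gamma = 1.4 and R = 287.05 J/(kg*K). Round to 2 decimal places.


Step 1: gamma * R * T = 1.4 * 287.05 * 287.5 = 115537.625
Step 2: a = sqrt(115537.625) = 339.91 m/s

339.91


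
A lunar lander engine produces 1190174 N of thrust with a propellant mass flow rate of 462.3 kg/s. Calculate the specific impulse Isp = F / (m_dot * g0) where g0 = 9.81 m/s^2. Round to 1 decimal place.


Step 1: m_dot * g0 = 462.3 * 9.81 = 4535.16
Step 2: Isp = 1190174 / 4535.16 = 262.4 s

262.4


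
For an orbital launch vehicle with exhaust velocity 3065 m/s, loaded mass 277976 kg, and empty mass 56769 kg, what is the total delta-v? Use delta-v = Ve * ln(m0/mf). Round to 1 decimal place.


Step 1: Mass ratio m0/mf = 277976 / 56769 = 4.896616
Step 2: ln(4.896616) = 1.588544
Step 3: delta-v = 3065 * 1.588544 = 4868.9 m/s

4868.9


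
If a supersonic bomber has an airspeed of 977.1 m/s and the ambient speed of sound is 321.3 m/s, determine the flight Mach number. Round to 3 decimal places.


Step 1: M = V / a = 977.1 / 321.3
Step 2: M = 3.041

3.041


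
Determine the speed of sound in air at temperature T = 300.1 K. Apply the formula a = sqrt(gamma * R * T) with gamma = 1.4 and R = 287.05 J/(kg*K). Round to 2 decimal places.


Step 1: gamma * R * T = 1.4 * 287.05 * 300.1 = 120601.187
Step 2: a = sqrt(120601.187) = 347.28 m/s

347.28


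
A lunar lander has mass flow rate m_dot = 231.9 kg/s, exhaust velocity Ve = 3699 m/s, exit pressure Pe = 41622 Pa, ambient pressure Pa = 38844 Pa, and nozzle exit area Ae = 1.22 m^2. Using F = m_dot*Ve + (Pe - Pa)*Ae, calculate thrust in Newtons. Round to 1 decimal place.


Step 1: Momentum thrust = m_dot * Ve = 231.9 * 3699 = 857798.1 N
Step 2: Pressure thrust = (Pe - Pa) * Ae = (41622 - 38844) * 1.22 = 3389.16 N
Step 3: Total thrust F = 857798.1 + 3389.16 = 861187.3 N

861187.3


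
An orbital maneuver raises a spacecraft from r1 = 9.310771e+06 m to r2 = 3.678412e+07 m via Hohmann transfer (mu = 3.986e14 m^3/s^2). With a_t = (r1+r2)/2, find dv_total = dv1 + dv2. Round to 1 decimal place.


Step 1: Transfer semi-major axis a_t = (9.310771e+06 + 3.678412e+07) / 2 = 2.304745e+07 m
Step 2: v1 (circular at r1) = sqrt(mu/r1) = 6542.98 m/s
Step 3: v_t1 = sqrt(mu*(2/r1 - 1/a_t)) = 8265.98 m/s
Step 4: dv1 = |8265.98 - 6542.98| = 1723.0 m/s
Step 5: v2 (circular at r2) = 3291.84 m/s, v_t2 = 2092.28 m/s
Step 6: dv2 = |3291.84 - 2092.28| = 1199.56 m/s
Step 7: Total delta-v = 1723.0 + 1199.56 = 2922.6 m/s

2922.6


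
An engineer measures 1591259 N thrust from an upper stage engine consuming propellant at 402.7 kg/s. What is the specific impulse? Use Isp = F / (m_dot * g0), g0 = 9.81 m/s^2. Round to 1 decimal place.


Step 1: m_dot * g0 = 402.7 * 9.81 = 3950.49
Step 2: Isp = 1591259 / 3950.49 = 402.8 s

402.8


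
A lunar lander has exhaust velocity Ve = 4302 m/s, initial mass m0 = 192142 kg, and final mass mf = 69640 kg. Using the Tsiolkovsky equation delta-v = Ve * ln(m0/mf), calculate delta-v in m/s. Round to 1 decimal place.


Step 1: Mass ratio m0/mf = 192142 / 69640 = 2.759075
Step 2: ln(2.759075) = 1.014896
Step 3: delta-v = 4302 * 1.014896 = 4366.1 m/s

4366.1


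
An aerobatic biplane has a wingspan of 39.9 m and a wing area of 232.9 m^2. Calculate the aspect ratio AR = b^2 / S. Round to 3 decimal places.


Step 1: b^2 = 39.9^2 = 1592.01
Step 2: AR = 1592.01 / 232.9 = 6.836

6.836


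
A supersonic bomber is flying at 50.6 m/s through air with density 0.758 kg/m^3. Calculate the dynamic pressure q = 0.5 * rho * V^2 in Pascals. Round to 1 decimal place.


Step 1: V^2 = 50.6^2 = 2560.36
Step 2: q = 0.5 * 0.758 * 2560.36
Step 3: q = 970.4 Pa

970.4


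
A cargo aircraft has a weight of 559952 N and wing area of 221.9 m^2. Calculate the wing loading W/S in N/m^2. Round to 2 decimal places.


Step 1: Wing loading = W / S = 559952 / 221.9
Step 2: Wing loading = 2523.44 N/m^2

2523.44


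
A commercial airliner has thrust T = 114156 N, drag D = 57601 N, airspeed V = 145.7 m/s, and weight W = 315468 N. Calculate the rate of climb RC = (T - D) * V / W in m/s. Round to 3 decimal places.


Step 1: Excess thrust = T - D = 114156 - 57601 = 56555 N
Step 2: Excess power = 56555 * 145.7 = 8240063.5 W
Step 3: RC = 8240063.5 / 315468 = 26.120 m/s

26.120


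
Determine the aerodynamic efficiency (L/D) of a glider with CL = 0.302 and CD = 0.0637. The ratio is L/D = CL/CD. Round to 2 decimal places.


Step 1: L/D = CL / CD = 0.302 / 0.0637
Step 2: L/D = 4.74

4.74


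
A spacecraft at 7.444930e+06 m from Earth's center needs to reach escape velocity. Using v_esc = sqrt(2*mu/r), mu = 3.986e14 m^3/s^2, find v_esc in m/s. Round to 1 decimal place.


Step 1: 2*mu/r = 2 * 3.986e14 / 7.444930e+06 = 107079583.0182
Step 2: v_esc = sqrt(107079583.0182) = 10347.9 m/s

10347.9


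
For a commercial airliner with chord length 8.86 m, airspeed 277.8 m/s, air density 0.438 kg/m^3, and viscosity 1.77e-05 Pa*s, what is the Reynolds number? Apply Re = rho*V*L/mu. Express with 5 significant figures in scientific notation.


Step 1: Numerator = rho * V * L = 0.438 * 277.8 * 8.86 = 1078.052904
Step 2: Re = 1078.052904 / 1.77e-05
Step 3: Re = 6.0907e+07

6.0907e+07


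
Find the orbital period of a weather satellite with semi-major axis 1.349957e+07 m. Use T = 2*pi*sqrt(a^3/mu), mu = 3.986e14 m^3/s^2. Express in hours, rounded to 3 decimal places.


Step 1: a^3 / mu = 2.460140e+21 / 3.986e14 = 6.171952e+06
Step 2: sqrt(6.171952e+06) = 2484.3413 s
Step 3: T = 2*pi * 2484.3413 = 15609.58 s
Step 4: T in hours = 15609.58 / 3600 = 4.336 hours

4.336


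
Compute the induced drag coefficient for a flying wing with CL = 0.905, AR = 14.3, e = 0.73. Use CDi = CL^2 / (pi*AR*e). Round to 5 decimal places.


Step 1: CL^2 = 0.905^2 = 0.819025
Step 2: pi * AR * e = 3.14159 * 14.3 * 0.73 = 32.795086
Step 3: CDi = 0.819025 / 32.795086 = 0.02497

0.02497


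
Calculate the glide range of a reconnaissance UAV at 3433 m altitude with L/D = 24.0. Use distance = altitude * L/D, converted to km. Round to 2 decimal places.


Step 1: Glide distance = altitude * L/D = 3433 * 24.0 = 82392.0 m
Step 2: Convert to km: 82392.0 / 1000 = 82.39 km

82.39


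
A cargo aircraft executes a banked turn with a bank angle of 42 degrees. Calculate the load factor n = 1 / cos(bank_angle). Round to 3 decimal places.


Step 1: Convert 42 degrees to radians = 0.733038
Step 2: cos(42 deg) = 0.743145
Step 3: n = 1 / 0.743145 = 1.346

1.346


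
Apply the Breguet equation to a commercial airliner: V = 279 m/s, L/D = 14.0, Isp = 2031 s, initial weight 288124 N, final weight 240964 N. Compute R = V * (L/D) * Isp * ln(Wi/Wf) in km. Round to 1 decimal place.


Step 1: Coefficient = V * (L/D) * Isp = 279 * 14.0 * 2031 = 7933086.0 m
Step 2: Wi/Wf = 288124 / 240964 = 1.195714
Step 3: ln(1.195714) = 0.178743
Step 4: R = 7933086.0 * 0.178743 = 1417986.8 m = 1418.0 km

1418.0


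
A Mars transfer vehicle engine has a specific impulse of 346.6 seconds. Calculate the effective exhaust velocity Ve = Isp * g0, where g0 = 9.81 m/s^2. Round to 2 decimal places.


Step 1: Ve = Isp * g0 = 346.6 * 9.81
Step 2: Ve = 3400.15 m/s

3400.15


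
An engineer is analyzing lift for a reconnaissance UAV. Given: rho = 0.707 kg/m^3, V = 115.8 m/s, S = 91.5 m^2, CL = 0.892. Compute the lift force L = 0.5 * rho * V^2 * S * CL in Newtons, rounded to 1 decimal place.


Step 1: Calculate dynamic pressure q = 0.5 * 0.707 * 115.8^2 = 0.5 * 0.707 * 13409.64 = 4740.3077 Pa
Step 2: Multiply by wing area and lift coefficient: L = 4740.3077 * 91.5 * 0.892
Step 3: L = 433738.1582 * 0.892 = 386894.4 N

386894.4


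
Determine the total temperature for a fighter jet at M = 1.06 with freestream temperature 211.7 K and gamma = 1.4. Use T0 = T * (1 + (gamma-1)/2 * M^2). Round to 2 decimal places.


Step 1: (gamma-1)/2 = 0.2
Step 2: M^2 = 1.1236
Step 3: 1 + 0.2 * 1.1236 = 1.22472
Step 4: T0 = 211.7 * 1.22472 = 259.27 K

259.27


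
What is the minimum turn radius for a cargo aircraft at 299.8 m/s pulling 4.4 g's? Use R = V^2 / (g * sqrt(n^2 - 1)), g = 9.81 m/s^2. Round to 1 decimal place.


Step 1: V^2 = 299.8^2 = 89880.04
Step 2: n^2 - 1 = 4.4^2 - 1 = 18.36
Step 3: sqrt(18.36) = 4.284857
Step 4: R = 89880.04 / (9.81 * 4.284857) = 2138.2 m

2138.2


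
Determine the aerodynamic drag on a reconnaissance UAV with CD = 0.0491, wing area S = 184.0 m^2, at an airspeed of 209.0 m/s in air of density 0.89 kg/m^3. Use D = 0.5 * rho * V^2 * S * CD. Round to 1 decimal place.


Step 1: Dynamic pressure q = 0.5 * 0.89 * 209.0^2 = 19438.045 Pa
Step 2: Drag D = q * S * CD = 19438.045 * 184.0 * 0.0491
Step 3: D = 175611.1 N

175611.1


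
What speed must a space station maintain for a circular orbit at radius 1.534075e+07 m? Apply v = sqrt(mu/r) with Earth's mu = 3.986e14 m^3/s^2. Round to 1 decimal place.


Step 1: mu / r = 3.986e14 / 1.534075e+07 = 25983084.269
Step 2: v = sqrt(25983084.269) = 5097.4 m/s

5097.4


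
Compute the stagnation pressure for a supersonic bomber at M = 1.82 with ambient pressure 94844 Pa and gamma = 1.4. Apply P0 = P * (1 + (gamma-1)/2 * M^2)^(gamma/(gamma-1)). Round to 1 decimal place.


Step 1: (gamma-1)/2 * M^2 = 0.2 * 3.3124 = 0.66248
Step 2: 1 + 0.66248 = 1.66248
Step 3: Exponent gamma/(gamma-1) = 3.5
Step 4: P0 = 94844 * 1.66248^3.5 = 561897.8 Pa

561897.8


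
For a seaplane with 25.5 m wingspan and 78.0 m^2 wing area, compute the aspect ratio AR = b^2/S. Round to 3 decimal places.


Step 1: b^2 = 25.5^2 = 650.25
Step 2: AR = 650.25 / 78.0 = 8.337

8.337


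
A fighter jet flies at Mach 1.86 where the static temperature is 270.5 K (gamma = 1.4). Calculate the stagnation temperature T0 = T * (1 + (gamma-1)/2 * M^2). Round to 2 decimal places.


Step 1: (gamma-1)/2 = 0.2
Step 2: M^2 = 3.4596
Step 3: 1 + 0.2 * 3.4596 = 1.69192
Step 4: T0 = 270.5 * 1.69192 = 457.66 K

457.66


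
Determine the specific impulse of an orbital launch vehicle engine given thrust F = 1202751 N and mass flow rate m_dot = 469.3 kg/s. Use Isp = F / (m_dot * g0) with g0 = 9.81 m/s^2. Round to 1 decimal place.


Step 1: m_dot * g0 = 469.3 * 9.81 = 4603.83
Step 2: Isp = 1202751 / 4603.83 = 261.2 s

261.2


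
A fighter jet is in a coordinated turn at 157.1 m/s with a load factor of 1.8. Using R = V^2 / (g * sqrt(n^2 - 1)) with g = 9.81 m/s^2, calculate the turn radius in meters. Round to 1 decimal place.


Step 1: V^2 = 157.1^2 = 24680.41
Step 2: n^2 - 1 = 1.8^2 - 1 = 2.24
Step 3: sqrt(2.24) = 1.496663
Step 4: R = 24680.41 / (9.81 * 1.496663) = 1681.0 m

1681.0


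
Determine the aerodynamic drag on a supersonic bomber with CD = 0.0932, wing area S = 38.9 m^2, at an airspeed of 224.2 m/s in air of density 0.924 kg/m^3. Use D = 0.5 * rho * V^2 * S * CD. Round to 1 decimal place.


Step 1: Dynamic pressure q = 0.5 * 0.924 * 224.2^2 = 23222.7257 Pa
Step 2: Drag D = q * S * CD = 23222.7257 * 38.9 * 0.0932
Step 3: D = 84193.5 N

84193.5


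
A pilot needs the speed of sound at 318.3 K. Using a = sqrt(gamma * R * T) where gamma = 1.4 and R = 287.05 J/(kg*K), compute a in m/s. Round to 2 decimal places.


Step 1: gamma * R * T = 1.4 * 287.05 * 318.3 = 127915.221
Step 2: a = sqrt(127915.221) = 357.65 m/s

357.65


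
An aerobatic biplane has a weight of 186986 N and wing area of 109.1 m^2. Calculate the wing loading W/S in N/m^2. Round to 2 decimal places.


Step 1: Wing loading = W / S = 186986 / 109.1
Step 2: Wing loading = 1713.90 N/m^2

1713.90


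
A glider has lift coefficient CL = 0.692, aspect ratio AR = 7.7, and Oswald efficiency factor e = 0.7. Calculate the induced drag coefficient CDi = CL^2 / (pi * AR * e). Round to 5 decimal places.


Step 1: CL^2 = 0.692^2 = 0.478864
Step 2: pi * AR * e = 3.14159 * 7.7 * 0.7 = 16.933184
Step 3: CDi = 0.478864 / 16.933184 = 0.02828

0.02828


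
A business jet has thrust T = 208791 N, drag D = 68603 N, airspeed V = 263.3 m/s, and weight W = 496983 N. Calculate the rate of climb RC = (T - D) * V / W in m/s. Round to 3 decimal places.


Step 1: Excess thrust = T - D = 208791 - 68603 = 140188 N
Step 2: Excess power = 140188 * 263.3 = 36911500.4 W
Step 3: RC = 36911500.4 / 496983 = 74.271 m/s

74.271


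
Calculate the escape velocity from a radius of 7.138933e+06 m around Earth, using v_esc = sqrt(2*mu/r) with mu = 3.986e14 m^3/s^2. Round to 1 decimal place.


Step 1: 2*mu/r = 2 * 3.986e14 / 7.138933e+06 = 111669348.9069
Step 2: v_esc = sqrt(111669348.9069) = 10567.4 m/s

10567.4


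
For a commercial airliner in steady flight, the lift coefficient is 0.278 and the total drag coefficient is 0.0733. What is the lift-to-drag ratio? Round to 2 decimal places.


Step 1: L/D = CL / CD = 0.278 / 0.0733
Step 2: L/D = 3.79

3.79


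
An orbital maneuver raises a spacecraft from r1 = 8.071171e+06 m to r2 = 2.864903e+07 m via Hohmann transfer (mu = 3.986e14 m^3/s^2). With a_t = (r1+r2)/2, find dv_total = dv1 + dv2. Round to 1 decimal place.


Step 1: Transfer semi-major axis a_t = (8.071171e+06 + 2.864903e+07) / 2 = 1.836010e+07 m
Step 2: v1 (circular at r1) = sqrt(mu/r1) = 7027.49 m/s
Step 3: v_t1 = sqrt(mu*(2/r1 - 1/a_t)) = 8778.45 m/s
Step 4: dv1 = |8778.45 - 7027.49| = 1750.96 m/s
Step 5: v2 (circular at r2) = 3730.04 m/s, v_t2 = 2473.12 m/s
Step 6: dv2 = |3730.04 - 2473.12| = 1256.93 m/s
Step 7: Total delta-v = 1750.96 + 1256.93 = 3007.9 m/s

3007.9


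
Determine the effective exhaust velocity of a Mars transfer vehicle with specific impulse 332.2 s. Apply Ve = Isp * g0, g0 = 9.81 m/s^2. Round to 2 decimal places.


Step 1: Ve = Isp * g0 = 332.2 * 9.81
Step 2: Ve = 3258.88 m/s

3258.88


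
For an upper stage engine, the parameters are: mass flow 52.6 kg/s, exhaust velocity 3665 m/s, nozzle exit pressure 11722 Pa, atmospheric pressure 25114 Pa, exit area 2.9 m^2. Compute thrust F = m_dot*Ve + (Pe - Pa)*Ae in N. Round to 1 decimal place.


Step 1: Momentum thrust = m_dot * Ve = 52.6 * 3665 = 192779.0 N
Step 2: Pressure thrust = (Pe - Pa) * Ae = (11722 - 25114) * 2.9 = -38836.8 N
Step 3: Total thrust F = 192779.0 + -38836.8 = 153942.2 N

153942.2


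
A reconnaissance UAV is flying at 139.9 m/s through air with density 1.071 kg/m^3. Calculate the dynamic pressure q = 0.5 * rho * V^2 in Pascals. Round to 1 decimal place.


Step 1: V^2 = 139.9^2 = 19572.01
Step 2: q = 0.5 * 1.071 * 19572.01
Step 3: q = 10480.8 Pa

10480.8


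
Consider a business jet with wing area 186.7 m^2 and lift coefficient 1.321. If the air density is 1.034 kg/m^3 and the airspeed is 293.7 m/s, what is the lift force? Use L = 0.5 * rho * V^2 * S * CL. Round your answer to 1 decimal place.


Step 1: Calculate dynamic pressure q = 0.5 * 1.034 * 293.7^2 = 0.5 * 1.034 * 86259.69 = 44596.2597 Pa
Step 2: Multiply by wing area and lift coefficient: L = 44596.2597 * 186.7 * 1.321
Step 3: L = 8326121.6916 * 1.321 = 10998806.8 N

10998806.8


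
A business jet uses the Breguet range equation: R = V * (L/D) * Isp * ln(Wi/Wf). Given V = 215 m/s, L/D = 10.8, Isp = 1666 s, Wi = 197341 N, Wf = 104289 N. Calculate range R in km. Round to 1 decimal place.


Step 1: Coefficient = V * (L/D) * Isp = 215 * 10.8 * 1666 = 3868452.0 m
Step 2: Wi/Wf = 197341 / 104289 = 1.892251
Step 3: ln(1.892251) = 0.637767
Step 4: R = 3868452.0 * 0.637767 = 2467172.2 m = 2467.2 km

2467.2


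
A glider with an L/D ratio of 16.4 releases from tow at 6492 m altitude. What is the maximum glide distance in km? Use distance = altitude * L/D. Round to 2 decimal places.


Step 1: Glide distance = altitude * L/D = 6492 * 16.4 = 106468.8 m
Step 2: Convert to km: 106468.8 / 1000 = 106.47 km

106.47


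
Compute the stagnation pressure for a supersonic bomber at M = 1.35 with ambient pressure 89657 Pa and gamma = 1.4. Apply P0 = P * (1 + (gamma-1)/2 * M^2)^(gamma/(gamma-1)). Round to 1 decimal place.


Step 1: (gamma-1)/2 * M^2 = 0.2 * 1.8225 = 0.3645
Step 2: 1 + 0.3645 = 1.3645
Step 3: Exponent gamma/(gamma-1) = 3.5
Step 4: P0 = 89657 * 1.3645^3.5 = 266067.4 Pa

266067.4


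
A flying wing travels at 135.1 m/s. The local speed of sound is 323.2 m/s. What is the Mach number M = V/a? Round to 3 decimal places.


Step 1: M = V / a = 135.1 / 323.2
Step 2: M = 0.418

0.418


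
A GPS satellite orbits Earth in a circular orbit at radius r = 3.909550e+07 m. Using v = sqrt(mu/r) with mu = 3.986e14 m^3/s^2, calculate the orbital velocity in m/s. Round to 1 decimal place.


Step 1: mu / r = 3.986e14 / 3.909550e+07 = 10195546.8021
Step 2: v = sqrt(10195546.8021) = 3193.0 m/s

3193.0


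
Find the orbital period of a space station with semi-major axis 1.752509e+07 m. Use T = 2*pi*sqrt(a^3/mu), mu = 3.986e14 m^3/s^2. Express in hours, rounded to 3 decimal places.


Step 1: a^3 / mu = 5.382460e+21 / 3.986e14 = 1.350341e+07
Step 2: sqrt(1.350341e+07) = 3674.6987 s
Step 3: T = 2*pi * 3674.6987 = 23088.81 s
Step 4: T in hours = 23088.81 / 3600 = 6.414 hours

6.414


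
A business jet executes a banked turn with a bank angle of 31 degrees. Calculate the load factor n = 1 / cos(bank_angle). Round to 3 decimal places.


Step 1: Convert 31 degrees to radians = 0.541052
Step 2: cos(31 deg) = 0.857167
Step 3: n = 1 / 0.857167 = 1.167

1.167


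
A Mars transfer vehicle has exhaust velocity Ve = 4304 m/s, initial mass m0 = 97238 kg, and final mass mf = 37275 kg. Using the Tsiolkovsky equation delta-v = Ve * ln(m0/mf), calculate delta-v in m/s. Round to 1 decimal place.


Step 1: Mass ratio m0/mf = 97238 / 37275 = 2.608665
Step 2: ln(2.608665) = 0.958839
Step 3: delta-v = 4304 * 0.958839 = 4126.8 m/s

4126.8


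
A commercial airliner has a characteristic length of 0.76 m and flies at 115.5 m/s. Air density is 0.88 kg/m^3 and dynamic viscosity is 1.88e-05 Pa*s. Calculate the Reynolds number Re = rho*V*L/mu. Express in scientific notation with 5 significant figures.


Step 1: Numerator = rho * V * L = 0.88 * 115.5 * 0.76 = 77.2464
Step 2: Re = 77.2464 / 1.88e-05
Step 3: Re = 4.1089e+06

4.1089e+06


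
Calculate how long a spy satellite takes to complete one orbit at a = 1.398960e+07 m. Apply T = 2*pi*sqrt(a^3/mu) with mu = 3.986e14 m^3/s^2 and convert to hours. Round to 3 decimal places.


Step 1: a^3 / mu = 2.737889e+21 / 3.986e14 = 6.868764e+06
Step 2: sqrt(6.868764e+06) = 2620.8327 s
Step 3: T = 2*pi * 2620.8327 = 16467.18 s
Step 4: T in hours = 16467.18 / 3600 = 4.574 hours

4.574


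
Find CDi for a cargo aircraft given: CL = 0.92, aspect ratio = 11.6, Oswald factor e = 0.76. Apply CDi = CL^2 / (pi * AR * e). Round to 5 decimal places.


Step 1: CL^2 = 0.92^2 = 0.8464
Step 2: pi * AR * e = 3.14159 * 11.6 * 0.76 = 27.696281
Step 3: CDi = 0.8464 / 27.696281 = 0.03056

0.03056


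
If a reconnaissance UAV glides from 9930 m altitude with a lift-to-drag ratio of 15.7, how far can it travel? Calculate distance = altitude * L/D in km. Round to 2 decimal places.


Step 1: Glide distance = altitude * L/D = 9930 * 15.7 = 155901.0 m
Step 2: Convert to km: 155901.0 / 1000 = 155.90 km

155.90


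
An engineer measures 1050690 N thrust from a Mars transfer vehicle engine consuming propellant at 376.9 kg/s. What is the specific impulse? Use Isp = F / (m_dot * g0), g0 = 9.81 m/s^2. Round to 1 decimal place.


Step 1: m_dot * g0 = 376.9 * 9.81 = 3697.39
Step 2: Isp = 1050690 / 3697.39 = 284.2 s

284.2


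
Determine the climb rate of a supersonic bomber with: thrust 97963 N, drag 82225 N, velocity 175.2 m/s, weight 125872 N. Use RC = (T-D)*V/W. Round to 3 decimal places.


Step 1: Excess thrust = T - D = 97963 - 82225 = 15738 N
Step 2: Excess power = 15738 * 175.2 = 2757297.6 W
Step 3: RC = 2757297.6 / 125872 = 21.906 m/s

21.906


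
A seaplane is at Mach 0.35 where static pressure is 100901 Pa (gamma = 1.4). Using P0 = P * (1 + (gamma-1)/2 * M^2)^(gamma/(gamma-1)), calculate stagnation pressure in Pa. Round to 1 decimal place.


Step 1: (gamma-1)/2 * M^2 = 0.2 * 0.1225 = 0.0245
Step 2: 1 + 0.0245 = 1.0245
Step 3: Exponent gamma/(gamma-1) = 3.5
Step 4: P0 = 100901 * 1.0245^3.5 = 109821.5 Pa

109821.5


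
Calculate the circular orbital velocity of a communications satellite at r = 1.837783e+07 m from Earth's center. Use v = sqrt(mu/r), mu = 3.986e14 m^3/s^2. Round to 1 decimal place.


Step 1: mu / r = 3.986e14 / 1.837783e+07 = 21689176.5785
Step 2: v = sqrt(21689176.5785) = 4657.2 m/s

4657.2


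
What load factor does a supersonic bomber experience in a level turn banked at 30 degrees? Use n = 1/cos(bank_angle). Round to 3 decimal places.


Step 1: Convert 30 degrees to radians = 0.523599
Step 2: cos(30 deg) = 0.866025
Step 3: n = 1 / 0.866025 = 1.155

1.155


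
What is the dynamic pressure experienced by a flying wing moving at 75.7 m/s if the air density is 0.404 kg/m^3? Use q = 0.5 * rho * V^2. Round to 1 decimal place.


Step 1: V^2 = 75.7^2 = 5730.49
Step 2: q = 0.5 * 0.404 * 5730.49
Step 3: q = 1157.6 Pa

1157.6


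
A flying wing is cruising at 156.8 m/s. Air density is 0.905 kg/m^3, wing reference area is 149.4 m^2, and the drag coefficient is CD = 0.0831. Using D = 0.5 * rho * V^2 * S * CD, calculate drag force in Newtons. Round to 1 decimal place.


Step 1: Dynamic pressure q = 0.5 * 0.905 * 156.8^2 = 11125.2736 Pa
Step 2: Drag D = q * S * CD = 11125.2736 * 149.4 * 0.0831
Step 3: D = 138121.8 N

138121.8


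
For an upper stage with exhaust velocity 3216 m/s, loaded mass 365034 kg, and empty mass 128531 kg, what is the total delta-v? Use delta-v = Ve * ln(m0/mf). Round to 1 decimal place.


Step 1: Mass ratio m0/mf = 365034 / 128531 = 2.840046
Step 2: ln(2.840046) = 1.04382
Step 3: delta-v = 3216 * 1.04382 = 3356.9 m/s

3356.9


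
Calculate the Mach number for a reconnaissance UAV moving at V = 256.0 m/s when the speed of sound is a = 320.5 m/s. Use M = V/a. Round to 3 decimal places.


Step 1: M = V / a = 256.0 / 320.5
Step 2: M = 0.799

0.799


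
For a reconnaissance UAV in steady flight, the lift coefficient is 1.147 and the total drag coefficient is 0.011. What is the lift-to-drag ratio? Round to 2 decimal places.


Step 1: L/D = CL / CD = 1.147 / 0.011
Step 2: L/D = 104.27

104.27


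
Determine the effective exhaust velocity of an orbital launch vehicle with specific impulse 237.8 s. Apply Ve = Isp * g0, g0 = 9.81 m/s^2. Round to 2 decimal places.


Step 1: Ve = Isp * g0 = 237.8 * 9.81
Step 2: Ve = 2332.82 m/s

2332.82


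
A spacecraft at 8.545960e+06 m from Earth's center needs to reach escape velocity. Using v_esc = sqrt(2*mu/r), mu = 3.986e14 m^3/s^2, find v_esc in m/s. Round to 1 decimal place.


Step 1: 2*mu/r = 2 * 3.986e14 / 8.545960e+06 = 93283844.062
Step 2: v_esc = sqrt(93283844.062) = 9658.4 m/s

9658.4


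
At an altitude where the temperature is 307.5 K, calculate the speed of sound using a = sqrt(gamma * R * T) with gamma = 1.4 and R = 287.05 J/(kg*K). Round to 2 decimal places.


Step 1: gamma * R * T = 1.4 * 287.05 * 307.5 = 123575.025
Step 2: a = sqrt(123575.025) = 351.53 m/s

351.53


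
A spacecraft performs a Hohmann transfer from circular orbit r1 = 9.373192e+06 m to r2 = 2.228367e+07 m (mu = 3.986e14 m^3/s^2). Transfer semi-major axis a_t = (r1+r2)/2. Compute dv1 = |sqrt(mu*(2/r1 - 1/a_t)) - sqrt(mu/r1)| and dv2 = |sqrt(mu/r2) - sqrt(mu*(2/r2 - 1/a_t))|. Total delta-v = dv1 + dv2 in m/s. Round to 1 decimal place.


Step 1: Transfer semi-major axis a_t = (9.373192e+06 + 2.228367e+07) / 2 = 1.582843e+07 m
Step 2: v1 (circular at r1) = sqrt(mu/r1) = 6521.16 m/s
Step 3: v_t1 = sqrt(mu*(2/r1 - 1/a_t)) = 7737.48 m/s
Step 4: dv1 = |7737.48 - 6521.16| = 1216.32 m/s
Step 5: v2 (circular at r2) = 4229.37 m/s, v_t2 = 3254.62 m/s
Step 6: dv2 = |4229.37 - 3254.62| = 974.75 m/s
Step 7: Total delta-v = 1216.32 + 974.75 = 2191.1 m/s

2191.1
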